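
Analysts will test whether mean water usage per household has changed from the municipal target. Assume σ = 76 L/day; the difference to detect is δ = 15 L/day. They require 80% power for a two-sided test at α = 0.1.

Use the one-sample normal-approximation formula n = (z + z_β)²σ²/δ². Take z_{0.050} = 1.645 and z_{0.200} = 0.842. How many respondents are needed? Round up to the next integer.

n = (z_{α/2} + z_β)² · σ² / δ²
  = (1.645 + 0.842)² · 76² / 15²
  = 6.1852 · 5776 / 225
  = 158.78
Round up → n = 159.

n = 159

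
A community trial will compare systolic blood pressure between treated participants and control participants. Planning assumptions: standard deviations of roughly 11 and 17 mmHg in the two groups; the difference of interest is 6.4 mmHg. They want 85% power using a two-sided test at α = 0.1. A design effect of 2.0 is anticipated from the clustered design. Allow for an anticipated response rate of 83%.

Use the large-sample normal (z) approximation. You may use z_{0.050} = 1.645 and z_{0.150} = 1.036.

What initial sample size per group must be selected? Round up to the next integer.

n = (z_{α/2} + z_β)² · (σ₁² + σ₂²) / δ²
  = (1.645 + 1.036)² · (11² + 17² = 410) / 6.4²
  = 7.1878 · 410 / 40.96
  = 71.95
Design effect: 2.0 × 71.95 = 143.90.
Adjust for 83% response: 143.90 / 0.83 = 173.37.
Round up → n = 174 per group.

n = 174 per group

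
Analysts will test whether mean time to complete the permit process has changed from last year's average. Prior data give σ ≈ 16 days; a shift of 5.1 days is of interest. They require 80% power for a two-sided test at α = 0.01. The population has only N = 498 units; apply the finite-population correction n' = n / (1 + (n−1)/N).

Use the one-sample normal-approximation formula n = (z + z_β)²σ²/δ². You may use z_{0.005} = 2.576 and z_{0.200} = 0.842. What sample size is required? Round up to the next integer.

n = (z_{α/2} + z_β)² · σ² / δ²
  = (2.576 + 0.842)² · 16² / 5.1²
  = 11.6827 · 256 / 26.01
  = 114.99
Finite-population correction (N = 498): 114.99 / (1 + (114.99 − 1)/498) = 93.57.
Round up → n = 94.

n = 94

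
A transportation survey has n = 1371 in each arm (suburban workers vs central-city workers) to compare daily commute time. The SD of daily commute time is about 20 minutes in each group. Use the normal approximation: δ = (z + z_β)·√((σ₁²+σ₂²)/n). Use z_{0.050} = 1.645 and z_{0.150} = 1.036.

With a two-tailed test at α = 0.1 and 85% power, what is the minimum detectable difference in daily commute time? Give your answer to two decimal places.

Minimum detectable difference ≈ 2.05 minutes

δ = (z_{α/2} + z_β) · √((σ₁²+σ₂²)/n)
  = (1.645 + 1.036) · √(800/1371)
  = 2.681 · √0.58352
  = 2.681 · 0.7639
  = 2.0480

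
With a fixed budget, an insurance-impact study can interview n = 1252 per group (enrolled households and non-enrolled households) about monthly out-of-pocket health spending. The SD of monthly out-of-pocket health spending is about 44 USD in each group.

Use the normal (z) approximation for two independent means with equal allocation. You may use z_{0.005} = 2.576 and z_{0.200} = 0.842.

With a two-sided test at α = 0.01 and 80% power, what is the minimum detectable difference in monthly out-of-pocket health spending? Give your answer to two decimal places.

Minimum detectable difference ≈ 6.01 USD

δ = (z_{α/2} + z_β) · √((σ₁²+σ₂²)/n)
  = (2.576 + 0.842) · √(3872/1252)
  = 3.418 · √3.0927
  = 3.418 · 1.7586
  = 6.0109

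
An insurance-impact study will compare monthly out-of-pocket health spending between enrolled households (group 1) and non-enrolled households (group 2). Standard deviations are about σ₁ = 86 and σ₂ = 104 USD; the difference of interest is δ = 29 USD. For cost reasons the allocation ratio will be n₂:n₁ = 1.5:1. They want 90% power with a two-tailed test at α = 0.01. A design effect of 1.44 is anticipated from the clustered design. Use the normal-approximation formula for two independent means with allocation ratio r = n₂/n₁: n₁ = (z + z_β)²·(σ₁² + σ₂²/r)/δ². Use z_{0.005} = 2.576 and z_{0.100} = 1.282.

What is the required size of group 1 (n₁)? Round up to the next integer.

n₁ = (z_{α/2} + z_β)² · (σ₁² + σ₂²/r) / δ²
   = (2.576 + 1.282)² · (86² + 104²/1.5) / 29²
   = 14.8842 · (7396 + 7210.7) / 841
   = 14.8842 · 14606.7 / 841
   = 258.51
Design effect: 1.44 × 258.51 = 372.26.
Round up → n₁ = 373; n₂ = r·n₁ = 1.5 × 373 = 560.

n₁ = 373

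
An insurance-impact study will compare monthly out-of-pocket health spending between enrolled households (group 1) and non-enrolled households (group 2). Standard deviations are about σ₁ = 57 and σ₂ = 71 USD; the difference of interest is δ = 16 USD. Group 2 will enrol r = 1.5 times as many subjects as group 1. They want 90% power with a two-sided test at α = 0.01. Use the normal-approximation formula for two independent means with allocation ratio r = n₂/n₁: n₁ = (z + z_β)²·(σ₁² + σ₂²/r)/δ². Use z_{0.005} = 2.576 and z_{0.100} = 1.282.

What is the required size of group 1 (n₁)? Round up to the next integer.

n₁ = (z_{α/2} + z_β)² · (σ₁² + σ₂²/r) / δ²
   = (2.576 + 1.282)² · (57² + 71²/1.5) / 16²
   = 14.8842 · (3249 + 3360.7) / 256
   = 14.8842 · 6609.7 / 256
   = 384.29
Round up → n₁ = 385; n₂ = r·n₁ = 1.5 × 385 = 578.

n₁ = 385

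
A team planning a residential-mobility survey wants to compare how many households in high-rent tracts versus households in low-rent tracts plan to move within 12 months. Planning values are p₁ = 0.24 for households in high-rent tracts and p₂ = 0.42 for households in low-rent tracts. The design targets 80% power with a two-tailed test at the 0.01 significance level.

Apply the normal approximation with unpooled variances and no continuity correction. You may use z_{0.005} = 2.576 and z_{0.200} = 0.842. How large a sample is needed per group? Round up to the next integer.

n = (z_{α/2} + z_β)² · [p₁(1−p₁) + p₂(1−p₂)] / (p₁ − p₂)²
  = (2.576 + 0.842)² · (0.24·0.76 + 0.42·0.58) / (-0.18)²
  = (3.418)² · (0.1824 + 0.2436) / 0.0324
  = 11.6827 · 0.4260 / 0.0324
  = 153.61
Round up → n = 154 per group.

n = 154 per group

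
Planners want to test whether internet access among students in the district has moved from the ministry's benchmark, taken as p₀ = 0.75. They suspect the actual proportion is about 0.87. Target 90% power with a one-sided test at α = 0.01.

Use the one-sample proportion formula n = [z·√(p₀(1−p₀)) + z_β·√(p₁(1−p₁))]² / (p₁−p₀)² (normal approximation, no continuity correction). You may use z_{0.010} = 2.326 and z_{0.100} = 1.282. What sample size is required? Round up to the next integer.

n = 144

n = [z_α·√(p₀q₀) + z_β·√(p₁q₁)]² / (p₁ − p₀)²
  = [2.326·√(0.75·0.25) + 1.282·√(0.87·0.13)]² / (0.12)²
  = [2.326·0.4330 + 1.282·0.3363]² / 0.0144
  = [1.4383]² / 0.0144
  = 143.67
Round up → n = 144.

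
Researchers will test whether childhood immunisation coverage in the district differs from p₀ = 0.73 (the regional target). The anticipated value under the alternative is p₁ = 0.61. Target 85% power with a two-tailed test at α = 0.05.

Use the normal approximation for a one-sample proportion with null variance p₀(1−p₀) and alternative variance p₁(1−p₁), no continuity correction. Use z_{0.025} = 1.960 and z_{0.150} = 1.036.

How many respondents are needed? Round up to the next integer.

n = [z_{α/2}·√(p₀q₀) + z_β·√(p₁q₁)]² / (p₁ − p₀)²
  = [1.960·√(0.73·0.27) + 1.036·√(0.61·0.39)]² / (-0.12)²
  = [1.960·0.4440 + 1.036·0.4877]² / 0.0144
  = [1.3755]² / 0.0144
  = 131.38
Round up → n = 132.

n = 132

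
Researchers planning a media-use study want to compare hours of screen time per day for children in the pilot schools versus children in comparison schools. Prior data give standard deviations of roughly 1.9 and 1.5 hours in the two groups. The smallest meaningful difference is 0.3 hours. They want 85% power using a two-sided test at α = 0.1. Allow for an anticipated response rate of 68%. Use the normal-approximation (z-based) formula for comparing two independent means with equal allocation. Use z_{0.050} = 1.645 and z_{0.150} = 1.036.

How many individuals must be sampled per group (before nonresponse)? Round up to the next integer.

n = 689 per group

n = (z_{α/2} + z_β)² · (σ₁² + σ₂²) / δ²
  = (1.645 + 1.036)² · (1.9² + 1.5² = 5.86) / 0.3²
  = 7.1878 · 5.86 / 0.09
  = 468.00
Adjust for 68% response: 468.00 / 0.68 = 688.24.
Round up → n = 689 per group.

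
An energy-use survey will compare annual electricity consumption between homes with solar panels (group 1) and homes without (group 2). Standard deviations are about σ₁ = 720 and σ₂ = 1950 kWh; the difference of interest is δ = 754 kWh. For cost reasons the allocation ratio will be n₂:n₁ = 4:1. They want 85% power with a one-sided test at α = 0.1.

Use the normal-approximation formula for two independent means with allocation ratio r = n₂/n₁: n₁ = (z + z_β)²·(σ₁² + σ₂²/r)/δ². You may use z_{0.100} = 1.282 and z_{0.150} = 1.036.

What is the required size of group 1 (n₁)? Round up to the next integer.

n₁ = (z_α + z_β)² · (σ₁² + σ₂²/r) / δ²
   = (1.282 + 1.036)² · (720² + 1950²/4) / 754²
   = 5.3731 · (518400 + 950625) / 568516
   = 5.3731 · 1469025 / 568516
   = 13.88
Round up → n₁ = 14; n₂ = r·n₁ = 4 × 14 = 56.

n₁ = 14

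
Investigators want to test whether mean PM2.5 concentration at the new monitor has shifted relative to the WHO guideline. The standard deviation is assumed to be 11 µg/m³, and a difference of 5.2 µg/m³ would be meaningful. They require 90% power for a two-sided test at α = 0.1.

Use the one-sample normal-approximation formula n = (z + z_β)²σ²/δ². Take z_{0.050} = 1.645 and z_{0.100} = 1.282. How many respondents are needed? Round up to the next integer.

n = 39

n = (z_{α/2} + z_β)² · σ² / δ²
  = (1.645 + 1.282)² · 11² / 5.2²
  = 8.5673 · 121 / 27.04
  = 38.34
Round up → n = 39.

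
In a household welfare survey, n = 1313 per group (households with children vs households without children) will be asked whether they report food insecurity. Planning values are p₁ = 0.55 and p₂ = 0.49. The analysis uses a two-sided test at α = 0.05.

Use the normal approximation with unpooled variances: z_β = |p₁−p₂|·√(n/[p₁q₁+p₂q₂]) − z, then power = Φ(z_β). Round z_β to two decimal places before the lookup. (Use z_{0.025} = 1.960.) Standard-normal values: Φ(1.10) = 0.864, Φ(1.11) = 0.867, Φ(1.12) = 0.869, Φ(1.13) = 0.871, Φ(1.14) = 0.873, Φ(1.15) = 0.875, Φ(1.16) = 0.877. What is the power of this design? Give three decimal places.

z_β = |p₁−p₂|·√(n/[p₁q₁+p₂q₂]) − z_{α/2}
    = 0.06 · √(1313/0.4974) − 1.960
    = 0.06 · 51.3783 − 1.960
    = 3.0827 − 1.960 = 1.1227 → 1.12
Power = Φ(1.12) = 0.869.

Power ≈ 0.869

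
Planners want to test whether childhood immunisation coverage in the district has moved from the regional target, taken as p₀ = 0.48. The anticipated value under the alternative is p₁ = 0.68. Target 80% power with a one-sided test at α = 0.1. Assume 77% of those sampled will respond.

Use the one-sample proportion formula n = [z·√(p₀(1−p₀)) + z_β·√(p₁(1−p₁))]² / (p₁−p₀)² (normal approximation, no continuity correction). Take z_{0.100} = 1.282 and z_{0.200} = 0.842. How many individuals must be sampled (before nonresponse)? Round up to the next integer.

n = [z_α·√(p₀q₀) + z_β·√(p₁q₁)]² / (p₁ − p₀)²
  = [1.282·√(0.48·0.52) + 0.842·√(0.68·0.32)]² / (0.20)²
  = [1.282·0.4996 + 0.842·0.4665]² / 0.0400
  = [1.0333]² / 0.0400
  = 26.69
Adjust for 77% response: 26.69 / 0.77 = 34.66.
Round up → n = 35.

n = 35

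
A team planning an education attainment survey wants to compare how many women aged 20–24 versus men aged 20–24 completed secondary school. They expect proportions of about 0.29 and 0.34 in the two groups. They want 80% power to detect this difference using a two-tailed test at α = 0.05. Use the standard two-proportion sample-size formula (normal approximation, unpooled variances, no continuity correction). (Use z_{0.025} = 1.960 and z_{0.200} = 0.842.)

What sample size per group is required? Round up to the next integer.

n = (z_{α/2} + z_β)² · [p₁(1−p₁) + p₂(1−p₂)] / (p₁ − p₂)²
  = (1.960 + 0.842)² · (0.29·0.71 + 0.34·0.66) / (-0.05)²
  = (2.802)² · (0.2059 + 0.2244) / 0.0025
  = 7.8512 · 0.4303 / 0.0025
  = 1351.35
Round up → n = 1352 per group.

n = 1352 per group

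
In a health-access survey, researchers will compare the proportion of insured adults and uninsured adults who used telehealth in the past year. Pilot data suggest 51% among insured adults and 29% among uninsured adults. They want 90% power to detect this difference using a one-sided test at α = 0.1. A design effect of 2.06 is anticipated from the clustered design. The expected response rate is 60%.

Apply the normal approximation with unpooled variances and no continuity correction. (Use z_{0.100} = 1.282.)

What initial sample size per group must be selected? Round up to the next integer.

n = (z_α + z_β)² · [p₁(1−p₁) + p₂(1−p₂)] / (p₁ − p₂)²
  = (1.282 + 1.282)² · (0.51·0.49 + 0.29·0.71) / (0.22)²
  = (2.564)² · (0.2499 + 0.2059) / 0.0484
  = 6.5741 · 0.4558 / 0.0484
  = 61.91
Design effect: 2.06 × 61.91 = 127.54.
Adjust for 60% response: 127.54 / 0.60 = 212.56.
Round up → n = 213 per group.

n = 213 per group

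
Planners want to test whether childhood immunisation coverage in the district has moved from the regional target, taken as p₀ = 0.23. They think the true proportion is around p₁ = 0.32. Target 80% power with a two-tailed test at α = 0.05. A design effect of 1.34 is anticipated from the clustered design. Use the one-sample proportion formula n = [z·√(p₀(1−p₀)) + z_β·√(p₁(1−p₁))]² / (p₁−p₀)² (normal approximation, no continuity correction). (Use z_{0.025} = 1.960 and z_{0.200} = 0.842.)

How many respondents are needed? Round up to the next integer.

n = [z_{α/2}·√(p₀q₀) + z_β·√(p₁q₁)]² / (p₁ − p₀)²
  = [1.960·√(0.23·0.77) + 0.842·√(0.32·0.68)]² / (0.09)²
  = [1.960·0.4208 + 0.842·0.4665]² / 0.0081
  = [1.2176]² / 0.0081
  = 183.03
Design effect: 1.34 × 183.03 = 245.26.
Round up → n = 246.

n = 246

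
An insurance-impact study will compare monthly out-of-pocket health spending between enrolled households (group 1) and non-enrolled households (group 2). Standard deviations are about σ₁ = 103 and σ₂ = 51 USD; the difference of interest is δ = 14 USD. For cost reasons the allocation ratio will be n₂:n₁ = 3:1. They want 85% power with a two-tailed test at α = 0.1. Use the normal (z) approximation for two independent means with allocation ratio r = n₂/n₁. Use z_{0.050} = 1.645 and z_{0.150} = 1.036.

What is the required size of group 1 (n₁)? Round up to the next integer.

n₁ = (z_{α/2} + z_β)² · (σ₁² + σ₂²/r) / δ²
   = (1.645 + 1.036)² · (103² + 51²/3) / 14²
   = 7.1878 · (10609 + 867) / 196
   = 7.1878 · 11476 / 196
   = 420.85
Round up → n₁ = 421; n₂ = r·n₁ = 3 × 421 = 1263.

n₁ = 421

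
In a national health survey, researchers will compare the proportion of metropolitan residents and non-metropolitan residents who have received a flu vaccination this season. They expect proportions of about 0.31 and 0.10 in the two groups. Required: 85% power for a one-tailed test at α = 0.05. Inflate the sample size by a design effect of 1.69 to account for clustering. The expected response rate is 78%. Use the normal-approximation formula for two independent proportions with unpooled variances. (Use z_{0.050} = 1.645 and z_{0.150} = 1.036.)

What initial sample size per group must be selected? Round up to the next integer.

n = 108 per group

n = (z_α + z_β)² · [p₁(1−p₁) + p₂(1−p₂)] / (p₁ − p₂)²
  = (1.645 + 1.036)² · (0.31·0.69 + 0.10·0.90) / (0.21)²
  = (2.681)² · (0.2139 + 0.0900) / 0.0441
  = 7.1878 · 0.3039 / 0.0441
  = 49.53
Design effect: 1.69 × 49.53 = 83.71.
Adjust for 78% response: 83.71 / 0.78 = 107.32.
Round up → n = 108 per group.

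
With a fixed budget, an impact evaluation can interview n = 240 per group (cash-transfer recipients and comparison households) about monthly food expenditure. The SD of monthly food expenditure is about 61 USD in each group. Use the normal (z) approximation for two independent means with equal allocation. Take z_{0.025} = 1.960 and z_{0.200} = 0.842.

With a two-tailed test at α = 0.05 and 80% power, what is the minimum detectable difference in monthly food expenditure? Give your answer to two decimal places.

δ = (z_{α/2} + z_β) · √((σ₁²+σ₂²)/n)
  = (1.960 + 0.842) · √(7442/240)
  = 2.802 · √31.0083
  = 2.802 · 5.5685
  = 15.6030

Minimum detectable difference ≈ 15.60 USD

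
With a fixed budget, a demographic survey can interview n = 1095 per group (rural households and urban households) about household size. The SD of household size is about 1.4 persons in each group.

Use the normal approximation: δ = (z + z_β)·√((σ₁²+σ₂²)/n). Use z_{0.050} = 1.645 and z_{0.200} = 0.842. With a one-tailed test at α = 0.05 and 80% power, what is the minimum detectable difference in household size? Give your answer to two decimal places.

δ = (z_α + z_β) · √((σ₁²+σ₂²)/n)
  = (1.645 + 0.842) · √(3.92/1095)
  = 2.487 · √0.00358
  = 2.487 · 0.0598
  = 0.1488

Minimum detectable difference ≈ 0.15 persons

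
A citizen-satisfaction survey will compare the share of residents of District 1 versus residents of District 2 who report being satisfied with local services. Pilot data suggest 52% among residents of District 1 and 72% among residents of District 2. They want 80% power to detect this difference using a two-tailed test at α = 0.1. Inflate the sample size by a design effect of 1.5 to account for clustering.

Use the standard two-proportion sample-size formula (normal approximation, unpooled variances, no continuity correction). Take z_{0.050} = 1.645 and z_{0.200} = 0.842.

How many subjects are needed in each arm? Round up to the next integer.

n = (z_{α/2} + z_β)² · [p₁(1−p₁) + p₂(1−p₂)] / (p₁ − p₂)²
  = (1.645 + 0.842)² · (0.52·0.48 + 0.72·0.28) / (-0.20)²
  = (2.487)² · (0.2496 + 0.2016) / 0.0400
  = 6.1852 · 0.4512 / 0.0400
  = 69.77
Design effect: 1.5 × 69.77 = 104.65.
Round up → n = 105 per group.

n = 105 per group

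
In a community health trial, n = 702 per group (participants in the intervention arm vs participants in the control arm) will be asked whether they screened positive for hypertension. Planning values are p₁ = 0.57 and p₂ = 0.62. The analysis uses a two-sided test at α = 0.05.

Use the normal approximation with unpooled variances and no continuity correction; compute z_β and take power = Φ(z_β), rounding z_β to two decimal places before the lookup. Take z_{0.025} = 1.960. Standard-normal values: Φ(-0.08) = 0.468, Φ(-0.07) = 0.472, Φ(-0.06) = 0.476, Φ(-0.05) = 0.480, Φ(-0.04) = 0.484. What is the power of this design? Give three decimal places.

Power ≈ 0.480

z_β = |p₁−p₂|·√(n/[p₁q₁+p₂q₂]) − z_{α/2}
    = 0.05 · √(702/0.4807) − 1.960
    = 0.05 · 38.2148 − 1.960
    = 1.9107 − 1.960 = -0.0493 → -0.05
Power = Φ(-0.05) = 0.480.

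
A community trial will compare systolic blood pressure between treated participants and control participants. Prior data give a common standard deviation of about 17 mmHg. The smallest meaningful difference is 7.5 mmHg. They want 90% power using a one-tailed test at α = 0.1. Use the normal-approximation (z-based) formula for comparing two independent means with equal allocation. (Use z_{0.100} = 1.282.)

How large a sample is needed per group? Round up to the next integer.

n = (z_α + z_β)² · (σ₁² + σ₂²) / δ²
  = (1.282 + 1.282)² · (2·17² = 578) / 7.5²
  = 6.5741 · 578 / 56.25
  = 67.55
Round up → n = 68 per group.

n = 68 per group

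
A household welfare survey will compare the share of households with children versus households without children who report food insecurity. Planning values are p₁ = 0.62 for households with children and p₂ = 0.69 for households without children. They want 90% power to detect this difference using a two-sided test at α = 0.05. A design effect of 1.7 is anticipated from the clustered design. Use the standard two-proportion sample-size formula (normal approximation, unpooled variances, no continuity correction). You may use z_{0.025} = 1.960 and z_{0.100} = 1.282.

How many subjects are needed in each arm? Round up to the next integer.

n = (z_{α/2} + z_β)² · [p₁(1−p₁) + p₂(1−p₂)] / (p₁ − p₂)²
  = (1.960 + 1.282)² · (0.62·0.38 + 0.69·0.31) / (-0.07)²
  = (3.242)² · (0.2356 + 0.2139) / 0.0049
  = 10.5106 · 0.4495 / 0.0049
  = 964.18
Design effect: 1.7 × 964.18 = 1639.11.
Round up → n = 1640 per group.

n = 1640 per group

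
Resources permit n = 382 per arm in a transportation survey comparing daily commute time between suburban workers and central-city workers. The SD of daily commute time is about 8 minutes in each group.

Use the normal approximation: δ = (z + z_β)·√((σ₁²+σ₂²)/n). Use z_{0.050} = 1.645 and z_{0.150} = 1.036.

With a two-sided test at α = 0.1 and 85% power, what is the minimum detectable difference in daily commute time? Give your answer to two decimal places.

Minimum detectable difference ≈ 1.55 minutes

δ = (z_{α/2} + z_β) · √((σ₁²+σ₂²)/n)
  = (1.645 + 1.036) · √(128/382)
  = 2.681 · √0.33508
  = 2.681 · 0.5789
  = 1.5519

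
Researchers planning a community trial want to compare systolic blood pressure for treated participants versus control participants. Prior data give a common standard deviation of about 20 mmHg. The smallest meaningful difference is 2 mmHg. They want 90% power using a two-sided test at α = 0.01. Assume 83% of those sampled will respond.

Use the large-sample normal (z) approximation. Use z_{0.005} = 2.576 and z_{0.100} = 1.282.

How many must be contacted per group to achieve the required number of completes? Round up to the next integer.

n = 3587 per group

n = (z_{α/2} + z_β)² · (σ₁² + σ₂²) / δ²
  = (2.576 + 1.282)² · (2·20² = 800) / 2²
  = 14.8842 · 800 / 4
  = 2976.83
Adjust for 83% response: 2976.83 / 0.83 = 3586.55.
Round up → n = 3587 per group.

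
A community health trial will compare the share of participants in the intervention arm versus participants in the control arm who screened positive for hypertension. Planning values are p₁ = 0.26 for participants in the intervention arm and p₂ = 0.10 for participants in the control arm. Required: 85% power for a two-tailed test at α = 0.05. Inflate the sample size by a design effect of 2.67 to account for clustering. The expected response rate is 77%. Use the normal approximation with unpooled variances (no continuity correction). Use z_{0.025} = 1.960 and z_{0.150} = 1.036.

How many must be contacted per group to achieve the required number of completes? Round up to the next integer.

n = 344 per group

n = (z_{α/2} + z_β)² · [p₁(1−p₁) + p₂(1−p₂)] / (p₁ − p₂)²
  = (1.960 + 1.036)² · (0.26·0.74 + 0.10·0.90) / (0.16)²
  = (2.996)² · (0.1924 + 0.0900) / 0.0256
  = 8.9760 · 0.2824 / 0.0256
  = 99.02
Design effect: 2.67 × 99.02 = 264.37.
Adjust for 77% response: 264.37 / 0.77 = 343.34.
Round up → n = 344 per group.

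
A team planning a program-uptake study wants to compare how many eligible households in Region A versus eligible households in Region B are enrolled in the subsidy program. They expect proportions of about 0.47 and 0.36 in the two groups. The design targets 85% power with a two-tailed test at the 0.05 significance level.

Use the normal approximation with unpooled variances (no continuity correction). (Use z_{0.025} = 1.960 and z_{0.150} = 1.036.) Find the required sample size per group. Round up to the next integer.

n = 356 per group

n = (z_{α/2} + z_β)² · [p₁(1−p₁) + p₂(1−p₂)] / (p₁ − p₂)²
  = (1.960 + 1.036)² · (0.47·0.53 + 0.36·0.64) / (0.11)²
  = (2.996)² · (0.2491 + 0.2304) / 0.0121
  = 8.9760 · 0.4795 / 0.0121
  = 355.70
Round up → n = 356 per group.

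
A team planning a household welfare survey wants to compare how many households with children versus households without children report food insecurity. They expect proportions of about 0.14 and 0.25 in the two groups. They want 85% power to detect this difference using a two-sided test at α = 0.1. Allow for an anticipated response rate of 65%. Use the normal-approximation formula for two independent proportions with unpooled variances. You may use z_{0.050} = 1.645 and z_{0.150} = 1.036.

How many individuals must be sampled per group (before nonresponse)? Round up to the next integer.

n = 282 per group

n = (z_{α/2} + z_β)² · [p₁(1−p₁) + p₂(1−p₂)] / (p₁ − p₂)²
  = (1.645 + 1.036)² · (0.14·0.86 + 0.25·0.75) / (-0.11)²
  = (2.681)² · (0.1204 + 0.1875) / 0.0121
  = 7.1878 · 0.3079 / 0.0121
  = 182.90
Adjust for 65% response: 182.90 / 0.65 = 281.39.
Round up → n = 282 per group.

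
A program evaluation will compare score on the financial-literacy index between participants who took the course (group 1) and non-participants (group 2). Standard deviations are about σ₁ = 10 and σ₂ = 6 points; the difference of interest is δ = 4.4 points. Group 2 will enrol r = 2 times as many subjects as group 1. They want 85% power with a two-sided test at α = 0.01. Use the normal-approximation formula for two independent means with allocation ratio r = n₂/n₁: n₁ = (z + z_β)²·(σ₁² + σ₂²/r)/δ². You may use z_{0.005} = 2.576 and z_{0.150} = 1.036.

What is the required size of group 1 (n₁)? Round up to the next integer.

n₁ = 80

n₁ = (z_{α/2} + z_β)² · (σ₁² + σ₂²/r) / δ²
   = (2.576 + 1.036)² · (10² + 6²/2) / 4.4²
   = 13.0465 · (100 + 18) / 19.36
   = 13.0465 · 118 / 19.36
   = 79.52
Round up → n₁ = 80; n₂ = r·n₁ = 2 × 80 = 160.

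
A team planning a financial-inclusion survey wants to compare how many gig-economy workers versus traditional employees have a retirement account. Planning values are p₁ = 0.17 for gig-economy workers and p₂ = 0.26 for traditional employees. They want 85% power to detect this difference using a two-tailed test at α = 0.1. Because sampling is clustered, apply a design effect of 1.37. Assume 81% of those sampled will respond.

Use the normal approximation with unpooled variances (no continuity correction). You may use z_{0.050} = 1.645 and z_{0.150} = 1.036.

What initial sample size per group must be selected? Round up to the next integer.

n = (z_{α/2} + z_β)² · [p₁(1−p₁) + p₂(1−p₂)] / (p₁ − p₂)²
  = (1.645 + 1.036)² · (0.17·0.83 + 0.26·0.74) / (-0.09)²
  = (2.681)² · (0.1411 + 0.1924) / 0.0081
  = 7.1878 · 0.3335 / 0.0081
  = 295.94
Design effect: 1.37 × 295.94 = 405.44.
Adjust for 81% response: 405.44 / 0.81 = 500.54.
Round up → n = 501 per group.

n = 501 per group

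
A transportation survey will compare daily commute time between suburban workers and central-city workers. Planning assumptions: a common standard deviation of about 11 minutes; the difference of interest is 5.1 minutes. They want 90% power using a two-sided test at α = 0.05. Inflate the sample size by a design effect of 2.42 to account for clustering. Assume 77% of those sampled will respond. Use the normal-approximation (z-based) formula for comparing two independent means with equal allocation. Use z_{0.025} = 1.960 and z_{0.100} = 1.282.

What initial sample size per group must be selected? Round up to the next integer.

n = 308 per group

n = (z_{α/2} + z_β)² · (σ₁² + σ₂²) / δ²
  = (1.960 + 1.282)² · (2·11² = 242) / 5.1²
  = 10.5106 · 242 / 26.01
  = 97.79
Design effect: 2.42 × 97.79 = 236.66.
Adjust for 77% response: 236.66 / 0.77 = 307.34.
Round up → n = 308 per group.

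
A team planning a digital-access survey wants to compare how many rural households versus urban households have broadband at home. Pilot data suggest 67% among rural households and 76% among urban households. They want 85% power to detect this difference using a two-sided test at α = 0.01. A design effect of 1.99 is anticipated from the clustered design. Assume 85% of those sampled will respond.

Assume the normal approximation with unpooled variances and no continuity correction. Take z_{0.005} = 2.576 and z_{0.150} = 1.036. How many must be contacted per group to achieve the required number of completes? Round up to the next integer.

n = (z_{α/2} + z_β)² · [p₁(1−p₁) + p₂(1−p₂)] / (p₁ − p₂)²
  = (2.576 + 1.036)² · (0.67·0.33 + 0.76·0.24) / (-0.09)²
  = (3.612)² · (0.2211 + 0.1824) / 0.0081
  = 13.0465 · 0.4035 / 0.0081
  = 649.91
Design effect: 1.99 × 649.91 = 1293.32.
Adjust for 85% response: 1293.32 / 0.85 = 1521.56.
Round up → n = 1522 per group.

n = 1522 per group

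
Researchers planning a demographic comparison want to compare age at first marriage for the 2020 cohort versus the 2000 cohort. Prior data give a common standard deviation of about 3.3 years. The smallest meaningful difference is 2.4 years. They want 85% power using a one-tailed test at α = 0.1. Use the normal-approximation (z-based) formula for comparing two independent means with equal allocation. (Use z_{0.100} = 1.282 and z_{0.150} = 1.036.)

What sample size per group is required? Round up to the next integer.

n = 21 per group

n = (z_α + z_β)² · (σ₁² + σ₂²) / δ²
  = (1.282 + 1.036)² · (2·3.3² = 21.78) / 2.4²
  = 5.3731 · 21.78 / 5.76
  = 20.32
Round up → n = 21 per group.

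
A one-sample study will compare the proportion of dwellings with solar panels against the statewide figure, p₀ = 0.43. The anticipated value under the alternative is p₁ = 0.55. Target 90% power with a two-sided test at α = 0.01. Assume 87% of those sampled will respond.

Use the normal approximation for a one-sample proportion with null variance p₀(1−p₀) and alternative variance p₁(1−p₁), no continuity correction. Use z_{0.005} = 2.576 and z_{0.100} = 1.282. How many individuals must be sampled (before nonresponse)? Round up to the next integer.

n = 293

n = [z_{α/2}·√(p₀q₀) + z_β·√(p₁q₁)]² / (p₁ − p₀)²
  = [2.576·√(0.43·0.57) + 1.282·√(0.55·0.45)]² / (0.12)²
  = [2.576·0.4951 + 1.282·0.4975]² / 0.0144
  = [1.9131]² / 0.0144
  = 254.16
Adjust for 87% response: 254.16 / 0.87 = 292.14.
Round up → n = 293.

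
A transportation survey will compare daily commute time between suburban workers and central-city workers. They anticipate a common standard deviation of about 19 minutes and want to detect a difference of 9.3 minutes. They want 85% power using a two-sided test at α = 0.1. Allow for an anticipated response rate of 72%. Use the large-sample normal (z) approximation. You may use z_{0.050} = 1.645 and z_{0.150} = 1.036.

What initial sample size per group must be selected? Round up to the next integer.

n = (z_{α/2} + z_β)² · (σ₁² + σ₂²) / δ²
  = (1.645 + 1.036)² · (2·19² = 722) / 9.3²
  = 7.1878 · 722 / 86.49
  = 60.00
Adjust for 72% response: 60.00 / 0.72 = 83.34.
Round up → n = 84 per group.

n = 84 per group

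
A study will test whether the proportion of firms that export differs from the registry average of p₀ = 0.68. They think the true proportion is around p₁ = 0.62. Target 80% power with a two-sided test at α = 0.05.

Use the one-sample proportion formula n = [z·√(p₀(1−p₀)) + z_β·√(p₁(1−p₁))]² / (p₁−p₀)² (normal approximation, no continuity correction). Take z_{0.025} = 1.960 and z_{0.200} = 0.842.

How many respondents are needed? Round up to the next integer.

n = 487

n = [z_{α/2}·√(p₀q₀) + z_β·√(p₁q₁)]² / (p₁ − p₀)²
  = [1.960·√(0.68·0.32) + 0.842·√(0.62·0.38)]² / (-0.06)²
  = [1.960·0.4665 + 0.842·0.4854]² / 0.0036
  = [1.3230]² / 0.0036
  = 486.19
Round up → n = 487.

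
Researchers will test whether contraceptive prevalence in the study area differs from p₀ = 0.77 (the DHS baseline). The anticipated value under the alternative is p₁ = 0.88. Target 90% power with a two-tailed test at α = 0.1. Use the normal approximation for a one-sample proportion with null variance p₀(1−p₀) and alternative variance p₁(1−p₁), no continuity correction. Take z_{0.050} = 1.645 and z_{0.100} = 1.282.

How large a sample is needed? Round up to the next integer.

n = [z_{α/2}·√(p₀q₀) + z_β·√(p₁q₁)]² / (p₁ − p₀)²
  = [1.645·√(0.77·0.23) + 1.282·√(0.88·0.12)]² / (0.11)²
  = [1.645·0.4208 + 1.282·0.3250]² / 0.0121
  = [1.1089]² / 0.0121
  = 101.62
Round up → n = 102.

n = 102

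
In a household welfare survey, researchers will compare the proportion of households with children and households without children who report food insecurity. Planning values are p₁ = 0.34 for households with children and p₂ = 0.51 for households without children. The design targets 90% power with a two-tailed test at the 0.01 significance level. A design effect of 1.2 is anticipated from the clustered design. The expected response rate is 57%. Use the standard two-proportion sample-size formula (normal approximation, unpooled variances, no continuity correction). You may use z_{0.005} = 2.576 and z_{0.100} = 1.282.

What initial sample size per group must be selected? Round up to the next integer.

n = (z_{α/2} + z_β)² · [p₁(1−p₁) + p₂(1−p₂)] / (p₁ − p₂)²
  = (2.576 + 1.282)² · (0.34·0.66 + 0.51·0.49) / (-0.17)²
  = (3.858)² · (0.2244 + 0.2499) / 0.0289
  = 14.8842 · 0.4743 / 0.0289
  = 244.28
Design effect: 1.2 × 244.28 = 293.13.
Adjust for 57% response: 293.13 / 0.57 = 514.26.
Round up → n = 515 per group.

n = 515 per group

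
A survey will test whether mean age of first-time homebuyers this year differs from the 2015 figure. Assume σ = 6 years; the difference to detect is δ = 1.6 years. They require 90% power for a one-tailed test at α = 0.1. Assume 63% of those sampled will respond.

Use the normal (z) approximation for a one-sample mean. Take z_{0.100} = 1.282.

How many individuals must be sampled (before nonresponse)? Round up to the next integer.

n = (z_α + z_β)² · σ² / δ²
  = (1.282 + 1.282)² · 6² / 1.6²
  = 6.5741 · 36 / 2.56
  = 92.45
Adjust for 63% response: 92.45 / 0.63 = 146.74.
Round up → n = 147.

n = 147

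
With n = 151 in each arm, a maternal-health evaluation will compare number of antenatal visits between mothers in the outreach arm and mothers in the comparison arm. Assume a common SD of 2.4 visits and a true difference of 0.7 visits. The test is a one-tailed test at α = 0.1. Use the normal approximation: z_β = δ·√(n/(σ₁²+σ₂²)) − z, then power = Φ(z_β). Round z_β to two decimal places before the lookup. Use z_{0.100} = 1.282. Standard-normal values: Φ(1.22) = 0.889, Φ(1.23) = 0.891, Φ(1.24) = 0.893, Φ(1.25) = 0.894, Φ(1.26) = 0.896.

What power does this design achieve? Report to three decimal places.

Power ≈ 0.894

z_β = δ·√(n/(σ₁²+σ₂²)) − z_α
    = 0.7 · √(151/11.52) − 1.282
    = 0.7 · 3.62045 − 1.282
    = 2.5343 − 1.282 = 1.2523 → 1.25
Power = Φ(1.25) = 0.894.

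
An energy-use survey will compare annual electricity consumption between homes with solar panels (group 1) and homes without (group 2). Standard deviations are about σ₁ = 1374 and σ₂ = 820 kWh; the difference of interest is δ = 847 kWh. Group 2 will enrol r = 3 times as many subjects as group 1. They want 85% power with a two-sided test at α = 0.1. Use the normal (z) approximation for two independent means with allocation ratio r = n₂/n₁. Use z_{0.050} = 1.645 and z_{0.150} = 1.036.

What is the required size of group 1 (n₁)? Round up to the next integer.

n₁ = (z_{α/2} + z_β)² · (σ₁² + σ₂²/r) / δ²
   = (1.645 + 1.036)² · (1374² + 820²/3) / 847²
   = 7.1878 · (1887876 + 224133.3) / 717409
   = 7.1878 · 2112009.3 / 717409
   = 21.16
Round up → n₁ = 22; n₂ = r·n₁ = 3 × 22 = 66.

n₁ = 22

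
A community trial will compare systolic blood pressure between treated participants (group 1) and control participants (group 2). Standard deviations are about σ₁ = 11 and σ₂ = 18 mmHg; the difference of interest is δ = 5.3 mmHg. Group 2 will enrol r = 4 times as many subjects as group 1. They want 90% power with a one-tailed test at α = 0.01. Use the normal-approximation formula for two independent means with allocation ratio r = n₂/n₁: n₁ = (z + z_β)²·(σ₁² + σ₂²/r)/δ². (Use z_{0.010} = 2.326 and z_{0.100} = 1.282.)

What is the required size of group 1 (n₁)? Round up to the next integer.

n₁ = 94

n₁ = (z_α + z_β)² · (σ₁² + σ₂²/r) / δ²
   = (2.326 + 1.282)² · (11² + 18²/4) / 5.3²
   = 13.0177 · (121 + 81) / 28.09
   = 13.0177 · 202 / 28.09
   = 93.61
Round up → n₁ = 94; n₂ = r·n₁ = 4 × 94 = 376.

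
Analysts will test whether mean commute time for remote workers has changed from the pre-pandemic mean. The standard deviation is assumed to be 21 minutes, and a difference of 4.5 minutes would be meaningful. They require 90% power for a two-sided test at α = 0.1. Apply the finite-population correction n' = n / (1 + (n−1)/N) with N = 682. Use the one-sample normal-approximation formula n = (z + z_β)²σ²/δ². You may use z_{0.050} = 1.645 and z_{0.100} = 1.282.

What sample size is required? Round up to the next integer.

n = 147

n = (z_{α/2} + z_β)² · σ² / δ²
  = (1.645 + 1.282)² · 21² / 4.5²
  = 8.5673 · 441 / 20.25
  = 186.58
Finite-population correction (N = 682): 186.58 / (1 + (186.58 − 1)/682) = 146.67.
Round up → n = 147.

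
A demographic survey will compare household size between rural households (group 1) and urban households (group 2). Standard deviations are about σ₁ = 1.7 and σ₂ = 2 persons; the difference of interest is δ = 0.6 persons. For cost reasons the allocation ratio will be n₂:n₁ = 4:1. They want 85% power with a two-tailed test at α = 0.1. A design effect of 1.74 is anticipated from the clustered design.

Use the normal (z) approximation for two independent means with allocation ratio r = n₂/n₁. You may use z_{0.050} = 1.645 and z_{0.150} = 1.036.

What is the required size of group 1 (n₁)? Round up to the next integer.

n₁ = 136

n₁ = (z_{α/2} + z_β)² · (σ₁² + σ₂²/r) / δ²
   = (1.645 + 1.036)² · (1.7² + 2²/4) / 0.6²
   = 7.1878 · (2.89 + 1) / 0.36
   = 7.1878 · 3.89 / 0.36
   = 77.67
Design effect: 1.74 × 77.67 = 135.14.
Round up → n₁ = 136; n₂ = r·n₁ = 4 × 136 = 544.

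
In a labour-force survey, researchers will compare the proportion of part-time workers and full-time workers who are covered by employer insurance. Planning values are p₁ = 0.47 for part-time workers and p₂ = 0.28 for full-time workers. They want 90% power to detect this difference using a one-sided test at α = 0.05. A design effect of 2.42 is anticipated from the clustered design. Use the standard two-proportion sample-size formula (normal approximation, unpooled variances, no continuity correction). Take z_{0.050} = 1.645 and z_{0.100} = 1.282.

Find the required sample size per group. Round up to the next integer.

n = 259 per group

n = (z_α + z_β)² · [p₁(1−p₁) + p₂(1−p₂)] / (p₁ − p₂)²
  = (1.645 + 1.282)² · (0.47·0.53 + 0.28·0.72) / (0.19)²
  = (2.927)² · (0.2491 + 0.2016) / 0.0361
  = 8.5673 · 0.4507 / 0.0361
  = 106.96
Design effect: 2.42 × 106.96 = 258.85.
Round up → n = 259 per group.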